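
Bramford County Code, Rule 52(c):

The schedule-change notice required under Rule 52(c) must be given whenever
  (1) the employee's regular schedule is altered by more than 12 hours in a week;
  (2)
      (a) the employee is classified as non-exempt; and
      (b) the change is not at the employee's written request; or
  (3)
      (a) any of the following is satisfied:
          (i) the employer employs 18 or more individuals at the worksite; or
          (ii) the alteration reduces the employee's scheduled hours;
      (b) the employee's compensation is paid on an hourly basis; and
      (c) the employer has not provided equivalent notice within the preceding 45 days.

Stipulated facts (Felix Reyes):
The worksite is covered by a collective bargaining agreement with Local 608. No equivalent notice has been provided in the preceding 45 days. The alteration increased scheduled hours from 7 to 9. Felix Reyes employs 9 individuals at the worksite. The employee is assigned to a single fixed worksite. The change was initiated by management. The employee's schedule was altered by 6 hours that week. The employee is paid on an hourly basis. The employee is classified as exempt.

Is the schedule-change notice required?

(1) schedule shift > 12h — fails.
(a) non-exempt — not met.
(b) not employee-requested — satisfied.
(2) = F AND T = false.
(i) ≥ 18 at site — not met.
(ii) hours reduced — not met.
So (a) is not satisfied (F OR F).
(b) hourly-paid — met.
(c) no recent notice — met.
So (3) is not satisfied (F AND T AND T).
Overall: F OR F OR F → false.

No — not required.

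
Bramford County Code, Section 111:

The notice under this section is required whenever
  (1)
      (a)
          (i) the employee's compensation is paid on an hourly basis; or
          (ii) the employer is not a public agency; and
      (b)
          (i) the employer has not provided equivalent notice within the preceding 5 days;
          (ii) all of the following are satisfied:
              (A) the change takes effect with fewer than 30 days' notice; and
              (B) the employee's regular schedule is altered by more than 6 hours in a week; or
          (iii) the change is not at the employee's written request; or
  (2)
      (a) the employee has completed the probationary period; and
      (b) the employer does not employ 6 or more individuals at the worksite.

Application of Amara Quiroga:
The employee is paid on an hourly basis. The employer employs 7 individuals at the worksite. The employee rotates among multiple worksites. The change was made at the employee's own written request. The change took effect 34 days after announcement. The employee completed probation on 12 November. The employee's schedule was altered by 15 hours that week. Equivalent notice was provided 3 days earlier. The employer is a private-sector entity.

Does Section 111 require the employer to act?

No — not required.

(i) hourly-paid — holds.
(ii) not (public agency) — satisfied.
So (a) is satisfied (T OR T).
(i) no recent notice — not met.
(A) < 30 days' notice — fails.
(B) schedule shift > 6h — met.
(ii) = F AND T = false.
(iii) not employee-requested — not met.
(b): F OR F OR F → false.
So (1) is not satisfied (T AND F).
(a) past probation — met.
(b) not (≥ 6 at site) — not satisfied.
(2) = T AND F = false.
Overall: F OR F → false.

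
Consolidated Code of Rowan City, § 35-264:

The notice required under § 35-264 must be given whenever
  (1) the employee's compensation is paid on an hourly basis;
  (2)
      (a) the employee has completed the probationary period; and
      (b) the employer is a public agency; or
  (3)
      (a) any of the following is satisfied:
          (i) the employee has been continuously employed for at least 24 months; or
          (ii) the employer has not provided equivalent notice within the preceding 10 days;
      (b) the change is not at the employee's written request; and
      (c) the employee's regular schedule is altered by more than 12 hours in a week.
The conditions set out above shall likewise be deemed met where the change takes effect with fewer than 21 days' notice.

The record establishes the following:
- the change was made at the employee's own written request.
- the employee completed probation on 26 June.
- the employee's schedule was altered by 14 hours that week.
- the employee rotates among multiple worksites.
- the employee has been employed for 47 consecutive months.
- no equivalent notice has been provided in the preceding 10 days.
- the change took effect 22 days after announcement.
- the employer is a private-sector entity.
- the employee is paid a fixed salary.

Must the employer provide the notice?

(1) hourly-paid — not satisfied.
(a) past probation — satisfied.
(b) public agency — fails.
(2) = T AND F = false.
(i) tenure ≥ 24 mo. — met.
(ii) no recent notice — holds.
(a) = T OR T = true.
(b) not employee-requested — not satisfied.
(c) schedule shift > 12h — holds.
So (3) is not satisfied (T AND F AND T).
Overall = F OR F OR F = false.
Exception (< 21 days' notice) — not satisfied.
Result: main false OR exception false → false.

No — not required.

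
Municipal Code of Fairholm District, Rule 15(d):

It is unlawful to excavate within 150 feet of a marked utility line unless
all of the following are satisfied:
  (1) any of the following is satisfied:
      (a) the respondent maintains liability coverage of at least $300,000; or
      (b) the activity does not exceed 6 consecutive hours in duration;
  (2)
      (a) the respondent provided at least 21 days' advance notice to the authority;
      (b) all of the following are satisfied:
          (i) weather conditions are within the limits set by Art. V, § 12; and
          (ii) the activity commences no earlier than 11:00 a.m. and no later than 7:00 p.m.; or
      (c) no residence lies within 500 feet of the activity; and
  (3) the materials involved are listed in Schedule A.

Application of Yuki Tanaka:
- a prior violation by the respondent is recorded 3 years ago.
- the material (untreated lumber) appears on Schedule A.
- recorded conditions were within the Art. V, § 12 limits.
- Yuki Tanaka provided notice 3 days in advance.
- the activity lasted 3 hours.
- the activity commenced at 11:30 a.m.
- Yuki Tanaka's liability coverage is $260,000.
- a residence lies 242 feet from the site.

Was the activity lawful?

(a) coverage ≥ $300,000 — not satisfied.
(b) ≤ 6 hrs duration — satisfied.
(1) = F OR T = true.
(a) ≥21 days' notice — fails.
(i) weather ok — satisfied.
(ii) start within hours — satisfied.
(b): T AND T → true.
(c) no residence in 500 ft — not satisfied.
So (2) is satisfied (F OR T OR F).
(3) Schedule A material — met.
Overall: T AND T AND T → true.

Yes — lawful.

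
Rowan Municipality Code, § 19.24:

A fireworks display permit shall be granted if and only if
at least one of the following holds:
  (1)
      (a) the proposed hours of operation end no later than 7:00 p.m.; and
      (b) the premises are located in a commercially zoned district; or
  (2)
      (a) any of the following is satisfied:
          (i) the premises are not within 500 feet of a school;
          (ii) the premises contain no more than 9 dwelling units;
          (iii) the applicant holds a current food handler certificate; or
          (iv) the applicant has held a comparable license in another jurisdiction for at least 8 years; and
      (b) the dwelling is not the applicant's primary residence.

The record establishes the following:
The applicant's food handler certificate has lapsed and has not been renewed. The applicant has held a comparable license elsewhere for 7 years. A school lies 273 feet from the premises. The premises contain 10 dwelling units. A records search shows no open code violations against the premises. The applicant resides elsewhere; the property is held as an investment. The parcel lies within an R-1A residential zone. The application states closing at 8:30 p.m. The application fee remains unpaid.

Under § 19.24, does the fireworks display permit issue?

(a) closes by 7 p.m. — not satisfied.
(b) commercially zoned — not met.
(1): F AND F → false.
(i) ≥500 ft from school — fails.
(ii) ≤ 9 units — fails.
(iii) food handler cert. — fails.
(iv) prior license ≥ 8 yr — not satisfied.
(a): F OR F OR F OR F → false.
(b) not (primary residence) — holds.
(2): F AND T → false.
So Overall is not satisfied (F OR F).

No — denied.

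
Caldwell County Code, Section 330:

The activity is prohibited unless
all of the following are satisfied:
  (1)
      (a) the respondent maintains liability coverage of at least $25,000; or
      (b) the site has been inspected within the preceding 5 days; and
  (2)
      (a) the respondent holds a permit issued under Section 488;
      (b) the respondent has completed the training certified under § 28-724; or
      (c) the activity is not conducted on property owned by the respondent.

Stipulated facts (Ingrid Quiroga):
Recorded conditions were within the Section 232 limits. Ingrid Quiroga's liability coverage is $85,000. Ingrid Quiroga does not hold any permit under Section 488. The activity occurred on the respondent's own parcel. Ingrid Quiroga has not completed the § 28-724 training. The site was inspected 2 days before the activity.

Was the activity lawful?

No — unlawful.

(a) coverage ≥ $25,000 — met.
(b) site inspected — holds.
(1) = T OR T = true.
(a) holds permit — not met.
(b) training certified — not met.
(c) not (own property) — not satisfied.
(2) = F OR F OR F = false.
So Overall is not satisfied (T AND F).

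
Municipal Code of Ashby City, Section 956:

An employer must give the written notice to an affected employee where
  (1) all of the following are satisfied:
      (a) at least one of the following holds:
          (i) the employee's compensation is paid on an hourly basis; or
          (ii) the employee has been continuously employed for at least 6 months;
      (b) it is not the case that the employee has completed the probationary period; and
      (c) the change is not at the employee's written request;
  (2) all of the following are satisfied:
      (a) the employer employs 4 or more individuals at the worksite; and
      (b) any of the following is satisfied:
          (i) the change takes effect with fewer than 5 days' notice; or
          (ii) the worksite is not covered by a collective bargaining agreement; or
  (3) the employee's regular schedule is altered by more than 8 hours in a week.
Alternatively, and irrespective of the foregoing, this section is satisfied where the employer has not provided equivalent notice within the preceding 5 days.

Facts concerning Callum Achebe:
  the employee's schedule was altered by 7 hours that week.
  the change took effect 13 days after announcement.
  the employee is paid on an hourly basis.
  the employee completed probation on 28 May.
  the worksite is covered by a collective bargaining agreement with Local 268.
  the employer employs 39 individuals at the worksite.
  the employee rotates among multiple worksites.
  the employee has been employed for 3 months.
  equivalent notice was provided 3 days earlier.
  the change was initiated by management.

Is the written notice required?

(i) hourly-paid — satisfied.
(ii) tenure ≥ 6 mo. — not met.
(a) = T OR F = true.
(b) not (past probation) — not satisfied.
(c) not employee-requested — holds.
(1): T AND F AND T → false.
(a) ≥ 4 at site — satisfied.
(i) < 5 days' notice — fails.
(ii) no CBA — not met.
(b): F OR F → false.
So (2) is not satisfied (T AND F).
(3) schedule shift > 8h — fails.
Overall: F OR F OR F → false.
Exception (no recent notice) — not satisfied.
Result: main false OR exception false → false.

No — not required.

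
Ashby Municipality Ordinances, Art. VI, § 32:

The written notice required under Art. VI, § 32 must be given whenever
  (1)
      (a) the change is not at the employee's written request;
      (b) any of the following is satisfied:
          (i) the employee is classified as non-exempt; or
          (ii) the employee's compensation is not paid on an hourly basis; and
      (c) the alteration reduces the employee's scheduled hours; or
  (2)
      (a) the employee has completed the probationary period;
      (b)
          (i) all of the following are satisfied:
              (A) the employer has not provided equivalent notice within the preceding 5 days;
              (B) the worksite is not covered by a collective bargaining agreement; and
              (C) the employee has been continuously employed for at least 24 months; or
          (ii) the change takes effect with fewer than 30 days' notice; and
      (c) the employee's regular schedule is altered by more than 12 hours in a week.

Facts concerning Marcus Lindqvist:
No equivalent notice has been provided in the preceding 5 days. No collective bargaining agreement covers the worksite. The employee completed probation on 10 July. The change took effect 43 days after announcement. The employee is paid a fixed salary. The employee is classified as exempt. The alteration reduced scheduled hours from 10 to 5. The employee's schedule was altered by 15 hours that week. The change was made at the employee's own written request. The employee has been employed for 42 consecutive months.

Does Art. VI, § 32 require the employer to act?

Yes — required.

(a) not employee-requested — not met.
(i) non-exempt — not satisfied.
(ii) not (hourly-paid) — met.
(b) = F OR T = true.
(c) hours reduced — satisfied.
So (1) is not satisfied (F AND T AND T).
(a) past probation — holds.
(A) no recent notice — holds.
(B) no CBA — met.
(C) tenure ≥ 24 mo. — satisfied.
So (i) is satisfied (T AND T AND T).
(ii) < 30 days' notice — not met.
(b): T OR F → true.
(c) schedule shift > 12h — satisfied.
(2) = T AND T AND T = true.
Overall = F OR T = true.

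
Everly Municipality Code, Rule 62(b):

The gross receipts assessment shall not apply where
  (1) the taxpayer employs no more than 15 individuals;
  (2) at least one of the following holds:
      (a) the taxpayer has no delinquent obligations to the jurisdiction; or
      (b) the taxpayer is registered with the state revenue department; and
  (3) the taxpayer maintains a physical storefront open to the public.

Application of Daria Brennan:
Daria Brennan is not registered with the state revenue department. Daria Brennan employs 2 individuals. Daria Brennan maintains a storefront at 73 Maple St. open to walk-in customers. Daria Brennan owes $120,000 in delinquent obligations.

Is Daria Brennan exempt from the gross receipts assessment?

No — not exempt.

(1) ≤ 15 employees — holds.
(a) no delinquency — not satisfied.
(b) state-registered — not satisfied.
So (2) is not satisfied (F OR F).
(3) has storefront — met.
Overall = T AND F AND T = false.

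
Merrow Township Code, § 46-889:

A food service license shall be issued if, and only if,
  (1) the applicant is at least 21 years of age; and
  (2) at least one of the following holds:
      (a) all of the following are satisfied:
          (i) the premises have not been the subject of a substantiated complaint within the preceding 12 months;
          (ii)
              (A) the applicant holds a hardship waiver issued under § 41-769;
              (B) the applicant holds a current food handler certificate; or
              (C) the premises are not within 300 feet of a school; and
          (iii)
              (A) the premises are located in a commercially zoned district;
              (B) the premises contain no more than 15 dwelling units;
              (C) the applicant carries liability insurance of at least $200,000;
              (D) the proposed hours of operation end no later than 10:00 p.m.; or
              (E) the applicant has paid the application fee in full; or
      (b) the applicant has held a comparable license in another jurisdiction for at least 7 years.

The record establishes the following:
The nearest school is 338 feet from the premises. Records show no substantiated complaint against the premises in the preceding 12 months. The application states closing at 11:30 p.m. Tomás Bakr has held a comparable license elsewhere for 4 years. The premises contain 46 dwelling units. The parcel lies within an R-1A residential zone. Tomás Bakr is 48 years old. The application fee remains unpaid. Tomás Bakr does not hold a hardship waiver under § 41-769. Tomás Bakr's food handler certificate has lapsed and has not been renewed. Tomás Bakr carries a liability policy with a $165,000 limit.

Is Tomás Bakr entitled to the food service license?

No — denied.

(1) age ≥ 21 — met.
(i) no complaint in 12 mo. — met.
(A) hardship waiver — not met.
(B) food handler cert. — not met.
(C) ≥300 ft from school — satisfied.
(ii): F OR F OR T → true.
(A) commercially zoned — not satisfied.
(B) ≤ 15 units — fails.
(C) insurance ≥ $200,000 — not satisfied.
(D) closes by 10 p.m. — not met.
(E) fee paid — fails.
(iii): F OR F OR F OR F OR F → false.
(a): T AND T AND F → false.
(b) prior license ≥ 7 yr — not satisfied.
(2) = F OR F = false.
Overall = T AND F = false.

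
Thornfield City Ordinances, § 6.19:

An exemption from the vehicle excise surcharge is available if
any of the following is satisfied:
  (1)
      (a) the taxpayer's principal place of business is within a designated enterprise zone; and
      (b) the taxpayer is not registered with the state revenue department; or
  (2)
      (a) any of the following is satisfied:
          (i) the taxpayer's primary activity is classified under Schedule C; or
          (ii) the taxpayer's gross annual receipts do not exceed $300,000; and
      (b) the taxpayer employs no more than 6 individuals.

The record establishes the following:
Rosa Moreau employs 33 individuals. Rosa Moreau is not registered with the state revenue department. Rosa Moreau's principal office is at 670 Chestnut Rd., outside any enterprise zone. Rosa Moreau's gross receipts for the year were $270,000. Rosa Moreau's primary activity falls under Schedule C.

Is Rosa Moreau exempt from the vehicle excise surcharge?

(a) in enterprise zone — fails.
(b) not (state-registered) — satisfied.
(1): F AND T → false.
(i) Schedule C activity — satisfied.
(ii) receipts ≤ $300,000 — met.
(a) = T OR T = true.
(b) ≤ 6 employees — not satisfied.
So (2) is not satisfied (T AND F).
Overall = F OR F = false.

No — not exempt.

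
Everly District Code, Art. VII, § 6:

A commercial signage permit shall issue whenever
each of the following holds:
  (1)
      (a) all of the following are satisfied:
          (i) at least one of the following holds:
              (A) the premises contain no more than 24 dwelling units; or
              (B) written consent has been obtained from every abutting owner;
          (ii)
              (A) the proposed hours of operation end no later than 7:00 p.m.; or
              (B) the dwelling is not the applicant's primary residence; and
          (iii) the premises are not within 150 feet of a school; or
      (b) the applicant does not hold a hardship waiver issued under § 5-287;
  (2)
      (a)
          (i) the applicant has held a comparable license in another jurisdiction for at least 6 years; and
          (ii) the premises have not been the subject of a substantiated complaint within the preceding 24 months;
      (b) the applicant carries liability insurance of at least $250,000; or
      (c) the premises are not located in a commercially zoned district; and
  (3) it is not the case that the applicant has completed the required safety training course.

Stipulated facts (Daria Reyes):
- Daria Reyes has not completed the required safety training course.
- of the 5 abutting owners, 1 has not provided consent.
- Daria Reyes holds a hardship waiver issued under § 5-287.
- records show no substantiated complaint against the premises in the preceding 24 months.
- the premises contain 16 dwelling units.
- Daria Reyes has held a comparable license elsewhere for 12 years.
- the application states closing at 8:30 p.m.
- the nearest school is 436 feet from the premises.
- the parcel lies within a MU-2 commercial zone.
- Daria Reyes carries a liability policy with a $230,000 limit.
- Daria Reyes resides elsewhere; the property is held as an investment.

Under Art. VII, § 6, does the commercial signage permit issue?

(A) ≤ 24 units — satisfied.
(B) all abutters consent — not met.
So (i) is satisfied (T OR F).
(A) closes by 7 p.m. — fails.
(B) not (primary residence) — met.
(ii): F OR T → true.
(iii) ≥150 ft from school — met.
So (a) is satisfied (T AND T AND T).
(b) not (hardship waiver) — not met.
So (1) is satisfied (T OR F).
(i) prior license ≥ 6 yr — holds.
(ii) no complaint in 24 mo. — holds.
(a): T AND T → true.
(b) insurance ≥ $250,000 — not met.
(c) not (commercially zoned) — not satisfied.
(2): T OR F OR F → true.
(3) not (safety training) — satisfied.
Overall = T AND T AND T = true.

Yes — granted.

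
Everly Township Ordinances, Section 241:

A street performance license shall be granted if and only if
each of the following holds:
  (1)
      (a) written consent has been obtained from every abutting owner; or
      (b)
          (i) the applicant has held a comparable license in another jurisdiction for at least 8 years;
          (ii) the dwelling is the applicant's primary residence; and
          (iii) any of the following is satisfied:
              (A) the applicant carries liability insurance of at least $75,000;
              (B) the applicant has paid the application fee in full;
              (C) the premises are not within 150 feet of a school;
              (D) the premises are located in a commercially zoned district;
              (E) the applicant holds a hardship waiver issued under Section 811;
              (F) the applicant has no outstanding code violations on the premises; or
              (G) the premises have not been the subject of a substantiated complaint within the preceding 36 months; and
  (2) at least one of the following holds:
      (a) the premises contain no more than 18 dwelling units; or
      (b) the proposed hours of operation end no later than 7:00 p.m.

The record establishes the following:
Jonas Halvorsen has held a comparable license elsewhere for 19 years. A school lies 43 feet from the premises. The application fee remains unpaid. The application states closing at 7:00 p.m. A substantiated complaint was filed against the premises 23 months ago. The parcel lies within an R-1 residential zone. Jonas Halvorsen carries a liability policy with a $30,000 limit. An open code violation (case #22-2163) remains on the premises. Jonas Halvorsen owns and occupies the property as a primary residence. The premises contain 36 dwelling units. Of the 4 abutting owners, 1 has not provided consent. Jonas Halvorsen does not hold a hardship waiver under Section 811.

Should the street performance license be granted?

(a) all abutters consent — fails.
(i) prior license ≥ 8 yr — met.
(ii) primary residence — satisfied.
(A) insurance ≥ $75,000 — not satisfied.
(B) fee paid — not satisfied.
(C) ≥150 ft from school — not satisfied.
(D) commercially zoned — not satisfied.
(E) hardship waiver — not met.
(F) no code violations — fails.
(G) no complaint in 36 mo. — fails.
(iii) = F OR F OR F OR F OR F OR F OR F = false.
(b) = T AND T AND F = false.
So (1) is not satisfied (F OR F).
(a) ≤ 18 units — fails.
(b) closes by 7 p.m. — holds.
So (2) is satisfied (F OR T).
So Overall is not satisfied (F AND T).

No — denied.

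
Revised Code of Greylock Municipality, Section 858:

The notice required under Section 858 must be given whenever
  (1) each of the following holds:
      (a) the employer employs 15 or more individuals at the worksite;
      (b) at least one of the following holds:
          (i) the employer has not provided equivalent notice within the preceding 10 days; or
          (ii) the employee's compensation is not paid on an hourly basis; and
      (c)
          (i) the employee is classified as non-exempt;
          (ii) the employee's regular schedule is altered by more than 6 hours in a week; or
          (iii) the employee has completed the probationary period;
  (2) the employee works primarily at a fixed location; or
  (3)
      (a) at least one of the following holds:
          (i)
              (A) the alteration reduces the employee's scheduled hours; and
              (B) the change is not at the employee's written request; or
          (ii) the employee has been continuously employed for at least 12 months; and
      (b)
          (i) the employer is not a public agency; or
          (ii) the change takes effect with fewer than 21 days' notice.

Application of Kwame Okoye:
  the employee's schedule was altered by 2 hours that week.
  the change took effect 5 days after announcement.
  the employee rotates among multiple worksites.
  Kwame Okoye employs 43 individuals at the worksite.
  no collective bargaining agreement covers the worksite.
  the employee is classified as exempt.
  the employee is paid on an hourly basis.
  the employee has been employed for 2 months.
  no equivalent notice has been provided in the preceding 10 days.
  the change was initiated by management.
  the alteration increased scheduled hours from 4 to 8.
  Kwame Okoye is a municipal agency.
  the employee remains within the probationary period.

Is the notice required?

(a) ≥ 15 at site — satisfied.
(i) no recent notice — holds.
(ii) not (hourly-paid) — fails.
(b) = T OR F = true.
(i) non-exempt — not satisfied.
(ii) schedule shift > 6h — not satisfied.
(iii) past probation — not satisfied.
So (c) is not satisfied (F OR F OR F).
(1) = T AND T AND F = false.
(2) fixed location — fails.
(A) hours reduced — not satisfied.
(B) not employee-requested — holds.
(i): F AND T → false.
(ii) tenure ≥ 12 mo. — not satisfied.
(a) = F OR F = false.
(i) not (public agency) — fails.
(ii) < 21 days' notice — holds.
(b): F OR T → true.
So (3) is not satisfied (F AND T).
Overall = F OR F OR F = false.

No — not required.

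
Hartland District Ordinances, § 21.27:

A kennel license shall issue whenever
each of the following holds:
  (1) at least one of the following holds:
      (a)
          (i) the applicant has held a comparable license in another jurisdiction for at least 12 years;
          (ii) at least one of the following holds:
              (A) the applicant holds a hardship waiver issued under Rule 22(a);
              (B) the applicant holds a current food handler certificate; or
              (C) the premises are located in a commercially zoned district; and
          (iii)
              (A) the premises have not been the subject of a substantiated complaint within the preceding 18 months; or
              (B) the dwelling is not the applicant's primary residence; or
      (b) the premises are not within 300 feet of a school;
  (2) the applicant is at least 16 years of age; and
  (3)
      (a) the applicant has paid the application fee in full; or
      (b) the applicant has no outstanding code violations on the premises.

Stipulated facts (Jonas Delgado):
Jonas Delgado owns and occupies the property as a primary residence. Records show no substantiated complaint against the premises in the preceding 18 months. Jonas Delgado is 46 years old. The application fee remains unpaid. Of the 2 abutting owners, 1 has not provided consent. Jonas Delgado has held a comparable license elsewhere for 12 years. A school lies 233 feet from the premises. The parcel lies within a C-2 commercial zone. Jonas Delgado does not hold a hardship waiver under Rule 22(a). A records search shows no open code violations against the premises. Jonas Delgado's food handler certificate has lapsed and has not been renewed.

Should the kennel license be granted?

(i) prior license ≥ 12 yr — holds.
(A) hardship waiver — fails.
(B) food handler cert. — not satisfied.
(C) commercially zoned — met.
(ii) = F OR F OR T = true.
(A) no complaint in 18 mo. — holds.
(B) not (primary residence) — fails.
So (iii) is satisfied (T OR F).
(a): T AND T AND T → true.
(b) ≥300 ft from school — not met.
(1): T OR F → true.
(2) age ≥ 16 — met.
(a) fee paid — not met.
(b) no code violations — holds.
(3): F OR T → true.
So Overall is satisfied (T AND T AND T).

Yes — granted.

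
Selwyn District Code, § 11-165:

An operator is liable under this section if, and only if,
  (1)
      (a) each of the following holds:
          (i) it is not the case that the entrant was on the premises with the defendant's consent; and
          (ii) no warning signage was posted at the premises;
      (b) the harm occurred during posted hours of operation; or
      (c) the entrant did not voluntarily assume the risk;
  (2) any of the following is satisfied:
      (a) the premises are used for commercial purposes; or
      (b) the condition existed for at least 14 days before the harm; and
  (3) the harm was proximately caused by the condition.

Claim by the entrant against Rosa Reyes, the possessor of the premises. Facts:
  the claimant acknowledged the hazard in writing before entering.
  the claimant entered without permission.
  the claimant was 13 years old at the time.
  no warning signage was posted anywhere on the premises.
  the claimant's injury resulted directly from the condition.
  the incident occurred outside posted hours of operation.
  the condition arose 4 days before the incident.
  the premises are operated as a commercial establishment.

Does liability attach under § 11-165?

Yes — liable.

(i) not (consent to enter) — met.
(ii) no signage posted — holds.
So (a) is satisfied (T AND T).
(b) during posted hours — not met.
(c) no assumed risk — not satisfied.
So (1) is satisfied (T OR F OR F).
(a) commercial use — holds.
(b) condition ≥14 days old — not satisfied.
So (2) is satisfied (T OR F).
(3) proximate cause — holds.
Overall = T AND T AND T = true.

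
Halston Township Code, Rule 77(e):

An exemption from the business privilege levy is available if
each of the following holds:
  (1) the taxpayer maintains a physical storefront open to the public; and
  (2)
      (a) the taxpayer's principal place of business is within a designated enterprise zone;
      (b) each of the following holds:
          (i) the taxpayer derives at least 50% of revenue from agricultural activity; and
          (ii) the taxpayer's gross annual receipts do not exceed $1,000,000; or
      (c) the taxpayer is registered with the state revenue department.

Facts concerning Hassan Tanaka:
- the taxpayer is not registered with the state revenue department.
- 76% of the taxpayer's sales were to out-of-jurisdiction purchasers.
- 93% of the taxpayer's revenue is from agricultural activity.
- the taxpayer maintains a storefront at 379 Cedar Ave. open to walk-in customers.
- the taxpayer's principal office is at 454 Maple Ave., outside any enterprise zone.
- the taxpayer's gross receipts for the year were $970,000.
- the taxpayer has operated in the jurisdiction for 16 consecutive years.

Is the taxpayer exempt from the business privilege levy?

Yes — exempt.

(1) has storefront — satisfied.
(a) in enterprise zone — not satisfied.
(i) ≥50% agricultural — satisfied.
(ii) receipts ≤ $1,000,000 — met.
So (b) is satisfied (T AND T).
(c) state-registered — not satisfied.
So (2) is satisfied (F OR T OR F).
Overall = T AND T = true.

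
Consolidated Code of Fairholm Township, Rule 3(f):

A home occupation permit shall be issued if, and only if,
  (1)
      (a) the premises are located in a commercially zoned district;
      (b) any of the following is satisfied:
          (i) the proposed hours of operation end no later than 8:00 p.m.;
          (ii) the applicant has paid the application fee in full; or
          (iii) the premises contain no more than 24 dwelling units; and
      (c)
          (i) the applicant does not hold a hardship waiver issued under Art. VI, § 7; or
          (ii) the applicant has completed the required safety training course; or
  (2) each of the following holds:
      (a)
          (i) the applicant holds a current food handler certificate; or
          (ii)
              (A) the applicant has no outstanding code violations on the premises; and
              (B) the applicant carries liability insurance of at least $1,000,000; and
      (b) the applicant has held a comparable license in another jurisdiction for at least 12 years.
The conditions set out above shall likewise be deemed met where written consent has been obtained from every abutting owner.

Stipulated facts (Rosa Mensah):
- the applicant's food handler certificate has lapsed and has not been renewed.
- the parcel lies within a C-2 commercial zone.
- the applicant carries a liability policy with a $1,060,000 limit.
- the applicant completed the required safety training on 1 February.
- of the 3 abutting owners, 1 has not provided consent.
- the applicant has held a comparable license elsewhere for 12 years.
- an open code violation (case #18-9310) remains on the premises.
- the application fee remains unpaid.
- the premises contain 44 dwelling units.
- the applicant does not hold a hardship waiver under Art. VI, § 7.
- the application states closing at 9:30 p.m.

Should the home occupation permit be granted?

No — denied.

(a) commercially zoned — met.
(i) closes by 8 p.m. — not satisfied.
(ii) fee paid — fails.
(iii) ≤ 24 units — not met.
So (b) is not satisfied (F OR F OR F).
(i) not (hardship waiver) — holds.
(ii) safety training — satisfied.
(c): T OR T → true.
So (1) is not satisfied (T AND F AND T).
(i) food handler cert. — not met.
(A) no code violations — not satisfied.
(B) insurance ≥ $1,000,000 — satisfied.
(ii): F AND T → false.
(a): F OR F → false.
(b) prior license ≥ 12 yr — met.
So (2) is not satisfied (F AND T).
So Overall is not satisfied (F OR F).
Exception (all abutters consent) — not satisfied.
Result: main false OR exception false → false.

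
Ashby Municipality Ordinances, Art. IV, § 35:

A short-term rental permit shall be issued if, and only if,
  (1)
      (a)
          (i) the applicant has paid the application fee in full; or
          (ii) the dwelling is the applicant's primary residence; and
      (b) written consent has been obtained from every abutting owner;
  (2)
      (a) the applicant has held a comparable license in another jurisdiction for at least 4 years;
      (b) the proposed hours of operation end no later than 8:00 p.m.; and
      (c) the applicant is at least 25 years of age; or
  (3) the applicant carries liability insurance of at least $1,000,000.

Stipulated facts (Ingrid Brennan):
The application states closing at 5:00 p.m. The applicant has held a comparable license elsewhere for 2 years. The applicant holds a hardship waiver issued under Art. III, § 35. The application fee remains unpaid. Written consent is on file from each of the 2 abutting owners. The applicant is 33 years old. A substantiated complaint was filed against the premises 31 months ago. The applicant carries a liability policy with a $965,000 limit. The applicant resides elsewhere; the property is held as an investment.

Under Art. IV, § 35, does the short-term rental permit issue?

No — denied.

(i) fee paid — not satisfied.
(ii) primary residence — not satisfied.
So (a) is not satisfied (F OR F).
(b) all abutters consent — satisfied.
So (1) is not satisfied (F AND T).
(a) prior license ≥ 4 yr — not satisfied.
(b) closes by 8 p.m. — holds.
(c) age ≥ 25 — holds.
(2): F AND T AND T → false.
(3) insurance ≥ $1,000,000 — not met.
Overall: F OR F OR F → false.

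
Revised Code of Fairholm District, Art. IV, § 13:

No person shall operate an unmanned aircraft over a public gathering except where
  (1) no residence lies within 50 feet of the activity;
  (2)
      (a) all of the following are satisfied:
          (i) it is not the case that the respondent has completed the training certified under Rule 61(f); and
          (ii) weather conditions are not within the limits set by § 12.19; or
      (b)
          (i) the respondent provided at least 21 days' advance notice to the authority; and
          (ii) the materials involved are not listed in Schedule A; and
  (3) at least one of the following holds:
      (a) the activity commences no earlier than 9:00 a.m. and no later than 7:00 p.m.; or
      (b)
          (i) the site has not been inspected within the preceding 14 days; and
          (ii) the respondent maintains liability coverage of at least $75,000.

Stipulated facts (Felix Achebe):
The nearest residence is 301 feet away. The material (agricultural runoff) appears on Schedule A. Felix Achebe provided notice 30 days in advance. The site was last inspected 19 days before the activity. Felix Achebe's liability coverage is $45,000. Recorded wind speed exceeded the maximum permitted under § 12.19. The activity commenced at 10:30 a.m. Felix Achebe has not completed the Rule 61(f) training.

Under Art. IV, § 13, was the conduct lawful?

(1) no residence in 50 ft — met.
(i) not (training certified) — met.
(ii) not (weather ok) — holds.
(a): T AND T → true.
(i) ≥21 days' notice — met.
(ii) not (Schedule A material) — not satisfied.
So (b) is not satisfied (T AND F).
(2) = T OR F = true.
(a) start within hours — satisfied.
(i) not (site inspected) — holds.
(ii) coverage ≥ $75,000 — fails.
(b) = T AND F = false.
(3): T OR F → true.
Overall = T AND T AND T = true.

Yes — lawful.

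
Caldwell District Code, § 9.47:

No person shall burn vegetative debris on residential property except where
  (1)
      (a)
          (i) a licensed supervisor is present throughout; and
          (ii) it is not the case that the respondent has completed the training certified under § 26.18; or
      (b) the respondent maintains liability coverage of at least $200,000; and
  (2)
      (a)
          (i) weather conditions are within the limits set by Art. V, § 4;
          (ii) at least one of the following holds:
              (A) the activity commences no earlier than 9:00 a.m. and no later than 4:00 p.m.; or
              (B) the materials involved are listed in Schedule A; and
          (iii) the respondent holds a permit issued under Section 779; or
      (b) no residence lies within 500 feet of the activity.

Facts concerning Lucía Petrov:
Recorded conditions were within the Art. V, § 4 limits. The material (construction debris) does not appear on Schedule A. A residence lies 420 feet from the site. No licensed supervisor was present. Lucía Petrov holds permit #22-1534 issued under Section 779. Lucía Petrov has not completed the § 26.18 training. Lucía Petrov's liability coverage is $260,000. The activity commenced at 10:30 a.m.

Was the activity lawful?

(i) supervisor present — not met.
(ii) not (training certified) — met.
(a): F AND T → false.
(b) coverage ≥ $200,000 — met.
(1) = F OR T = true.
(i) weather ok — satisfied.
(A) start within hours — holds.
(B) Schedule A material — not met.
So (ii) is satisfied (T OR F).
(iii) holds permit — holds.
(a) = T AND T AND T = true.
(b) no residence in 500 ft — not satisfied.
(2): T OR F → true.
Overall: T AND T → true.

Yes — lawful.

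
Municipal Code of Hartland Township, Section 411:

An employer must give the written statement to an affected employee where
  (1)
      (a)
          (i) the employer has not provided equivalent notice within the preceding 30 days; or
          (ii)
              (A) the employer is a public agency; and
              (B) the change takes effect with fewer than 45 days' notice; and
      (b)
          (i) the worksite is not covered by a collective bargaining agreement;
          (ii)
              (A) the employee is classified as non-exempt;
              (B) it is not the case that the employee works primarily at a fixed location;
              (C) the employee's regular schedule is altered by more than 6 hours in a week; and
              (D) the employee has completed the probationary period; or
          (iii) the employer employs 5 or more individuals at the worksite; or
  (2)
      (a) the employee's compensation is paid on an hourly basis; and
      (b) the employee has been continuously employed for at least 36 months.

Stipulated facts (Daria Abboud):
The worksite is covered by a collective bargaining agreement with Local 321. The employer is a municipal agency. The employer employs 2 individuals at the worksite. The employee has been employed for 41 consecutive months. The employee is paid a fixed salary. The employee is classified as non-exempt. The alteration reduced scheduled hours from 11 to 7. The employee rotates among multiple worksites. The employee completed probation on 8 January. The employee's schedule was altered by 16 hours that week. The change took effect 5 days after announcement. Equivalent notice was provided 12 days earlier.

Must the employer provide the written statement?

(i) no recent notice — not met.
(A) public agency — holds.
(B) < 45 days' notice — holds.
(ii): T AND T → true.
(a) = F OR T = true.
(i) no CBA — not met.
(A) non-exempt — satisfied.
(B) not (fixed location) — satisfied.
(C) schedule shift > 6h — met.
(D) past probation — met.
(ii) = T AND T AND T AND T = true.
(iii) ≥ 5 at site — not satisfied.
So (b) is satisfied (F OR T OR F).
(1) = T AND T = true.
(a) hourly-paid — fails.
(b) tenure ≥ 36 mo. — met.
(2): F AND T → false.
So Overall is satisfied (T OR F).

Yes — required.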